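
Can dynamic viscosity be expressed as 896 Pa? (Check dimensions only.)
No

dynamic viscosity has SI base units: kg / (m * s)
Pa does NOT reduce to kg / (m * s); a valid unit for dynamic viscosity would be e.g. Pa·s.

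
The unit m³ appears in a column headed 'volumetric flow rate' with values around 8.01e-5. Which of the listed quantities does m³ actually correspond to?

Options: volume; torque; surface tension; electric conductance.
volume

volumetric flow rate should have units dimensionally equivalent to m^3 / s (e.g. m³/s).
The given unit 'm³' reduces to m^3. Of the listed options, that is the dimensionality of volume.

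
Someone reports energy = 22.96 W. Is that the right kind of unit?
No

energy has SI base units: kg * m^2 / s^2
W does NOT reduce to kg * m^2 / s^2; a valid unit for energy would be e.g. J.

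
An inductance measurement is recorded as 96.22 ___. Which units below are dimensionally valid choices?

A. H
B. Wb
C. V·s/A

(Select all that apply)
A, C

inductance has SI base units: kg * m^2 / (A^2 * s^2)

Checking each option against kg * m^2 / (A^2 * s^2):
  A. H: ✓ matches
  B. Wb: ✗ does not match
  C. V·s/A: ✓ matches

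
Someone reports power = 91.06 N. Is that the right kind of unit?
No

power has SI base units: kg * m^2 / s^3
N does NOT reduce to kg * m^2 / s^3; a valid unit for power would be e.g. W.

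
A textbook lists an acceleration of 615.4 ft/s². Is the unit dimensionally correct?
Yes

acceleration has SI base units: m / s^2
ft/s² reduces to the same SI base units, so it is a valid unit for acceleration.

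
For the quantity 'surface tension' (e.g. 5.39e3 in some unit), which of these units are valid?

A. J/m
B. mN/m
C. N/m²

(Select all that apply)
B

surface tension has SI base units: kg / s^2

Checking each option against kg / s^2:
  A. J/m: ✗ does not match
  B. mN/m: ✓ matches
  C. N/m²: ✗ does not match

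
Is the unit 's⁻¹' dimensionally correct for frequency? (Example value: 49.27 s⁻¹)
Yes

frequency has SI base units: 1 / s
s⁻¹ reduces to the same SI base units, so it is a valid unit for frequency.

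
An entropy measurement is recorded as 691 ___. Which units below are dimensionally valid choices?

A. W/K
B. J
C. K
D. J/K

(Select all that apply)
D

entropy has SI base units: kg * m^2 / (s^2 * K)

Checking each option against kg * m^2 / (s^2 * K):
  A. W/K: ✗ does not match
  B. J: ✗ does not match
  C. K: ✗ does not match
  D. J/K: ✓ matches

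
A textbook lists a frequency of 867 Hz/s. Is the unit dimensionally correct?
No

frequency has SI base units: 1 / s
Hz/s does NOT reduce to 1 / s; a valid unit for frequency would be e.g. Hz.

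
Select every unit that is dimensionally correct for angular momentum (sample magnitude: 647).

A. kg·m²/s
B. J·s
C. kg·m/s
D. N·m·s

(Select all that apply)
A, B, D

angular momentum has SI base units: kg * m^2 / s

Checking each option against kg * m^2 / s:
  A. kg·m²/s: ✓ matches
  B. J·s: ✓ matches
  C. kg·m/s: ✗ does not match
  D. N·m·s: ✓ matches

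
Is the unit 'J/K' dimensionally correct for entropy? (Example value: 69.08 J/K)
Yes

entropy has SI base units: kg * m^2 / (s^2 * K)
J/K reduces to the same SI base units, so it is a valid unit for entropy.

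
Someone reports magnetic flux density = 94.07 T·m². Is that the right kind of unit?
No

magnetic flux density has SI base units: kg / (A * s^2)
T·m² does NOT reduce to kg / (A * s^2); a valid unit for magnetic flux density would be e.g. T.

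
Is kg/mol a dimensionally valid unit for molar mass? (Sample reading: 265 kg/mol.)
Yes

molar mass has SI base units: kg / mol
kg/mol reduces to the same SI base units, so it is a valid unit for molar mass.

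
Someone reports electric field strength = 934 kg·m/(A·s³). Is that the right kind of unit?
Yes

electric field strength has SI base units: kg * m / (A * s^3)
kg·m/(A·s³) reduces to the same SI base units, so it is a valid unit for electric field strength.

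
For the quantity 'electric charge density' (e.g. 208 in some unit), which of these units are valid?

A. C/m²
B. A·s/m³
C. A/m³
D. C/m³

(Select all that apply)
B, D

electric charge density has SI base units: A * s / m^3

Checking each option against A * s / m^3:
  A. C/m²: ✗ does not match
  B. A·s/m³: ✓ matches
  C. A/m³: ✗ does not match
  D. C/m³: ✓ matches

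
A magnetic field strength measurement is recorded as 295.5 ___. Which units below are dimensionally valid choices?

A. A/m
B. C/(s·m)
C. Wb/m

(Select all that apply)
A, B

magnetic field strength has SI base units: A / m

Checking each option against A / m:
  A. A/m: ✓ matches
  B. C/(s·m): ✓ matches
  C. Wb/m: ✗ does not match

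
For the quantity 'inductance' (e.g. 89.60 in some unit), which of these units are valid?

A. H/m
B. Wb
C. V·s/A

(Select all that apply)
C

inductance has SI base units: kg * m^2 / (A^2 * s^2)

Checking each option against kg * m^2 / (A^2 * s^2):
  A. H/m: ✗ does not match
  B. Wb: ✗ does not match
  C. V·s/A: ✓ matches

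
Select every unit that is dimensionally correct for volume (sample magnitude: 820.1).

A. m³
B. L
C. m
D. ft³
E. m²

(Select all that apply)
A, B, D

volume has SI base units: m^3

Checking each option against m^3:
  A. m³: ✓ matches
  B. L: ✓ matches
  C. m: ✗ does not match
  D. ft³: ✓ matches
  E. m²: ✗ does not match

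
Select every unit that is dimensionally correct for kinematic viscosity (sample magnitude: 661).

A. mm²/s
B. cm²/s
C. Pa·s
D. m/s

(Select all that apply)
A, B

kinematic viscosity has SI base units: m^2 / s

Checking each option against m^2 / s:
  A. mm²/s: ✓ matches
  B. cm²/s: ✓ matches
  C. Pa·s: ✗ does not match
  D. m/s: ✗ does not match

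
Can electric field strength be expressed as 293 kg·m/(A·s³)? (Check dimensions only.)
Yes

electric field strength has SI base units: kg * m / (A * s^3)
kg·m/(A·s³) reduces to the same SI base units, so it is a valid unit for electric field strength.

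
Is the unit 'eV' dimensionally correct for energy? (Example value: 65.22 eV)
Yes

energy has SI base units: kg * m^2 / s^2
eV reduces to the same SI base units, so it is a valid unit for energy.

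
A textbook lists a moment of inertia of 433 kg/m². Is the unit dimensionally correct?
No

moment of inertia has SI base units: kg * m^2
kg/m² does NOT reduce to kg * m^2; a valid unit for moment of inertia would be e.g. kg·m².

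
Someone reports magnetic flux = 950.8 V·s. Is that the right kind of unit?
Yes

magnetic flux has SI base units: kg * m^2 / (A * s^2)
V·s reduces to the same SI base units, so it is a valid unit for magnetic flux.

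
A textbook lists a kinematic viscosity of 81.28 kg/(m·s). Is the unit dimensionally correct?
No

kinematic viscosity has SI base units: m^2 / s
kg/(m·s) does NOT reduce to m^2 / s; a valid unit for kinematic viscosity would be e.g. m²/s.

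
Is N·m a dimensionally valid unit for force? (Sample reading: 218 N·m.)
No

force has SI base units: kg * m / s^2
N·m does NOT reduce to kg * m / s^2; a valid unit for force would be e.g. N.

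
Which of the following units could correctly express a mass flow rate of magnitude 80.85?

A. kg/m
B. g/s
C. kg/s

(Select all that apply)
B, C

mass flow rate has SI base units: kg / s

Checking each option against kg / s:
  A. kg/m: ✗ does not match
  B. g/s: ✓ matches
  C. kg/s: ✓ matches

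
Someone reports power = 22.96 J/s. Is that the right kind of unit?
Yes

power has SI base units: kg * m^2 / s^3
J/s reduces to the same SI base units, so it is a valid unit for power.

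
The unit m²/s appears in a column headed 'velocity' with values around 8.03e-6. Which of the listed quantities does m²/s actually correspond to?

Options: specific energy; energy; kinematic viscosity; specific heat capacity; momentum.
kinematic viscosity

velocity should have units dimensionally equivalent to m / s (e.g. m/s).
The given unit 'm²/s' reduces to m^2 / s. Of the listed options, that is the dimensionality of kinematic viscosity.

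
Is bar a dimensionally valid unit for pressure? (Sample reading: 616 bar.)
Yes

pressure has SI base units: kg / (m * s^2)
bar reduces to the same SI base units, so it is a valid unit for pressure.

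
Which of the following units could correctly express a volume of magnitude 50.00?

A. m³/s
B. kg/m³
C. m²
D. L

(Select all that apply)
D

volume has SI base units: m^3

Checking each option against m^3:
  A. m³/s: ✗ does not match
  B. kg/m³: ✗ does not match
  C. m²: ✗ does not match
  D. L: ✓ matches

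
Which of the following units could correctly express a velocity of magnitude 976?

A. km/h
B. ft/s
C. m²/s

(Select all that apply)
A, B

velocity has SI base units: m / s

Checking each option against m / s:
  A. km/h: ✓ matches
  B. ft/s: ✓ matches
  C. m²/s: ✗ does not match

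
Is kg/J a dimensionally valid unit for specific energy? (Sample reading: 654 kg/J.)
No

specific energy has SI base units: m^2 / s^2
kg/J does NOT reduce to m^2 / s^2; a valid unit for specific energy would be e.g. J/kg.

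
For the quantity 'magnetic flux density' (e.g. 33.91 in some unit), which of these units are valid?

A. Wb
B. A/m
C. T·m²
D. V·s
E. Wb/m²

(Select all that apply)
E

magnetic flux density has SI base units: kg / (A * s^2)

Checking each option against kg / (A * s^2):
  A. Wb: ✗ does not match
  B. A/m: ✗ does not match
  C. T·m²: ✗ does not match
  D. V·s: ✗ does not match
  E. Wb/m²: ✓ matches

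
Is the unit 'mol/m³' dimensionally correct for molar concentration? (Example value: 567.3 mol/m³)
Yes

molar concentration has SI base units: mol / m^3
mol/m³ reduces to the same SI base units, so it is a valid unit for molar concentration.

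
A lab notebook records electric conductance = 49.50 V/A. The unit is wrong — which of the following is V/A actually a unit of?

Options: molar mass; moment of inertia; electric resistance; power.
electric resistance

electric conductance should have units dimensionally equivalent to A^2 * s^3 / (kg * m^2) (e.g. S).
The given unit 'V/A' reduces to kg * m^2 / (A^2 * s^3). Of the listed options, that is the dimensionality of electric resistance.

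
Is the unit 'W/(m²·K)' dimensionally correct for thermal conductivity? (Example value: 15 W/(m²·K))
No

thermal conductivity has SI base units: kg * m / (s^3 * K)
W/(m²·K) does NOT reduce to kg * m / (s^3 * K); a valid unit for thermal conductivity would be e.g. W/(m·K).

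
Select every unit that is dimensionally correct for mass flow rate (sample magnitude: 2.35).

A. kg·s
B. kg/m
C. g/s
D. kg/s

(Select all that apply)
C, D

mass flow rate has SI base units: kg / s

Checking each option against kg / s:
  A. kg·s: ✗ does not match
  B. kg/m: ✗ does not match
  C. g/s: ✓ matches
  D. kg/s: ✓ matches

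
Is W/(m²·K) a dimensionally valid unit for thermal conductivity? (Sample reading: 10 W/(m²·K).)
No

thermal conductivity has SI base units: kg * m / (s^3 * K)
W/(m²·K) does NOT reduce to kg * m / (s^3 * K); a valid unit for thermal conductivity would be e.g. W/(m·K).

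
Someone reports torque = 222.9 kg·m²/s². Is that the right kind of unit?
Yes

torque has SI base units: kg * m^2 / s^2
kg·m²/s² reduces to the same SI base units, so it is a valid unit for torque.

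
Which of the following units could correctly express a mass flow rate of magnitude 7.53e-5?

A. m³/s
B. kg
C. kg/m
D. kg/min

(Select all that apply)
D

mass flow rate has SI base units: kg / s

Checking each option against kg / s:
  A. m³/s: ✗ does not match
  B. kg: ✗ does not match
  C. kg/m: ✗ does not match
  D. kg/min: ✓ matches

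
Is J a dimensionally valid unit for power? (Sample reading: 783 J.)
No

power has SI base units: kg * m^2 / s^3
J does NOT reduce to kg * m^2 / s^3; a valid unit for power would be e.g. W.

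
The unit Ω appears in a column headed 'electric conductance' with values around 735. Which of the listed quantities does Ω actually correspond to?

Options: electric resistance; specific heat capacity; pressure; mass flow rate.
electric resistance

electric conductance should have units dimensionally equivalent to A^2 * s^3 / (kg * m^2) (e.g. S).
The given unit 'Ω' reduces to kg * m^2 / (A^2 * s^3). Of the listed options, that is the dimensionality of electric resistance.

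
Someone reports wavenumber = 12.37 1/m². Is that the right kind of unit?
No

wavenumber has SI base units: 1 / m
1/m² does NOT reduce to 1 / m; a valid unit for wavenumber would be e.g. 1/m.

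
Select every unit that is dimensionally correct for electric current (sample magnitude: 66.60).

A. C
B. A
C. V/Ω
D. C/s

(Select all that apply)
B, C, D

electric current has SI base units: A

Checking each option against A:
  A. C: ✗ does not match
  B. A: ✓ matches
  C. V/Ω: ✓ matches
  D. C/s: ✓ matches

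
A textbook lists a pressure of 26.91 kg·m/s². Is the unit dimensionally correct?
No

pressure has SI base units: kg / (m * s^2)
kg·m/s² does NOT reduce to kg / (m * s^2); a valid unit for pressure would be e.g. Pa.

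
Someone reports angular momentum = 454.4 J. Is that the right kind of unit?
No

angular momentum has SI base units: kg * m^2 / s
J does NOT reduce to kg * m^2 / s; a valid unit for angular momentum would be e.g. kg·m²/s.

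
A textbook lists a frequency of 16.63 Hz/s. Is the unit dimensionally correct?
No

frequency has SI base units: 1 / s
Hz/s does NOT reduce to 1 / s; a valid unit for frequency would be e.g. Hz.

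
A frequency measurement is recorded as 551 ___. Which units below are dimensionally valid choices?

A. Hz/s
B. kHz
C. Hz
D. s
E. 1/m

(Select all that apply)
B, C

frequency has SI base units: 1 / s

Checking each option against 1 / s:
  A. Hz/s: ✗ does not match
  B. kHz: ✓ matches
  C. Hz: ✓ matches
  D. s: ✗ does not match
  E. 1/m: ✗ does not match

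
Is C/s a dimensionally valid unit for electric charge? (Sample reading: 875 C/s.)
No

electric charge has SI base units: A * s
C/s does NOT reduce to A * s; a valid unit for electric charge would be e.g. C.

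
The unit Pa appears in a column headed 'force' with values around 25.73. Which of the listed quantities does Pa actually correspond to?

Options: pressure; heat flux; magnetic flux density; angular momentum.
pressure

force should have units dimensionally equivalent to kg * m / s^2 (e.g. N).
The given unit 'Pa' reduces to kg / (m * s^2). Of the listed options, that is the dimensionality of pressure.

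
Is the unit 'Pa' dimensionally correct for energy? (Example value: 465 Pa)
No

energy has SI base units: kg * m^2 / s^2
Pa does NOT reduce to kg * m^2 / s^2; a valid unit for energy would be e.g. J.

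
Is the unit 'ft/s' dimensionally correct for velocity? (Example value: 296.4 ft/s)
Yes

velocity has SI base units: m / s
ft/s reduces to the same SI base units, so it is a valid unit for velocity.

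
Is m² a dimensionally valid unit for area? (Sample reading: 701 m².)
Yes

area has SI base units: m^2
m² reduces to the same SI base units, so it is a valid unit for area.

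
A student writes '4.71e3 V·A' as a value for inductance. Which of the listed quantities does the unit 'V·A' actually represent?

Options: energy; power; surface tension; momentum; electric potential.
power

inductance should have units dimensionally equivalent to kg * m^2 / (A^2 * s^2) (e.g. H).
The given unit 'V·A' reduces to kg * m^2 / s^3. Of the listed options, that is the dimensionality of power.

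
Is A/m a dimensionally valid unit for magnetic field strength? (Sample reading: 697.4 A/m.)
Yes

magnetic field strength has SI base units: A / m
A/m reduces to the same SI base units, so it is a valid unit for magnetic field strength.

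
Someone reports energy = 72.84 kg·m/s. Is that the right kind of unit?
No

energy has SI base units: kg * m^2 / s^2
kg·m/s does NOT reduce to kg * m^2 / s^2; a valid unit for energy would be e.g. J.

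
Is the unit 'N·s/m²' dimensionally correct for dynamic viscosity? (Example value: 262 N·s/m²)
Yes

dynamic viscosity has SI base units: kg / (m * s)
N·s/m² reduces to the same SI base units, so it is a valid unit for dynamic viscosity.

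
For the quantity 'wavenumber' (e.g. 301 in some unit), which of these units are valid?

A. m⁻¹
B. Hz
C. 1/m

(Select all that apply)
A, C

wavenumber has SI base units: 1 / m

Checking each option against 1 / m:
  A. m⁻¹: ✓ matches
  B. Hz: ✗ does not match
  C. 1/m: ✓ matches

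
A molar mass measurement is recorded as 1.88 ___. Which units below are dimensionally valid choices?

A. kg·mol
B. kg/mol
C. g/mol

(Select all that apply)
B, C

molar mass has SI base units: kg / mol

Checking each option against kg / mol:
  A. kg·mol: ✗ does not match
  B. kg/mol: ✓ matches
  C. g/mol: ✓ matches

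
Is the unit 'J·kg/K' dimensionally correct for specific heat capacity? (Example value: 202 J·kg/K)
No

specific heat capacity has SI base units: m^2 / (s^2 * K)
J·kg/K does NOT reduce to m^2 / (s^2 * K); a valid unit for specific heat capacity would be e.g. J/(kg·K).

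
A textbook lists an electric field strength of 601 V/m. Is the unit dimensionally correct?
Yes

electric field strength has SI base units: kg * m / (A * s^3)
V/m reduces to the same SI base units, so it is a valid unit for electric field strength.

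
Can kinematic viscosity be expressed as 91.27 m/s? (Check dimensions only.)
No

kinematic viscosity has SI base units: m^2 / s
m/s does NOT reduce to m^2 / s; a valid unit for kinematic viscosity would be e.g. m²/s.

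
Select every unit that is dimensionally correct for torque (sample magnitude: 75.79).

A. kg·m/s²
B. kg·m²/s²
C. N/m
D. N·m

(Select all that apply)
B, D

torque has SI base units: kg * m^2 / s^2

Checking each option against kg * m^2 / s^2:
  A. kg·m/s²: ✗ does not match
  B. kg·m²/s²: ✓ matches
  C. N/m: ✗ does not match
  D. N·m: ✓ matches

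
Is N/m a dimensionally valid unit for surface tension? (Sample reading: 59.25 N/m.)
Yes

surface tension has SI base units: kg / s^2
N/m reduces to the same SI base units, so it is a valid unit for surface tension.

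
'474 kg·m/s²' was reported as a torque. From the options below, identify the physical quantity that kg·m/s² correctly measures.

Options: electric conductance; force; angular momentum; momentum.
force

torque should have units dimensionally equivalent to kg * m^2 / s^2 (e.g. N·m).
The given unit 'kg·m/s²' reduces to kg * m / s^2. Of the listed options, that is the dimensionality of force.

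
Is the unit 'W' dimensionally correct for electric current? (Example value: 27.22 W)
No

electric current has SI base units: A
W does NOT reduce to A; a valid unit for electric current would be e.g. A.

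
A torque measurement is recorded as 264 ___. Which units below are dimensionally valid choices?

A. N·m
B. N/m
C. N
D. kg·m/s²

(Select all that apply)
A

torque has SI base units: kg * m^2 / s^2

Checking each option against kg * m^2 / s^2:
  A. N·m: ✓ matches
  B. N/m: ✗ does not match
  C. N: ✗ does not match
  D. kg·m/s²: ✗ does not match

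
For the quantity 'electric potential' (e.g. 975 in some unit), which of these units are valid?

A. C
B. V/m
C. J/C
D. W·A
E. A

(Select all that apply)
C

electric potential has SI base units: kg * m^2 / (A * s^3)

Checking each option against kg * m^2 / (A * s^3):
  A. C: ✗ does not match
  B. V/m: ✗ does not match
  C. J/C: ✓ matches
  D. W·A: ✗ does not match
  E. A: ✗ does not match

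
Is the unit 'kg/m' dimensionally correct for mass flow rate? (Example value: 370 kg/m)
No

mass flow rate has SI base units: kg / s
kg/m does NOT reduce to kg / s; a valid unit for mass flow rate would be e.g. kg/s.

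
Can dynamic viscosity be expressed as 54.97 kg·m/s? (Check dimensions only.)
No

dynamic viscosity has SI base units: kg / (m * s)
kg·m/s does NOT reduce to kg / (m * s); a valid unit for dynamic viscosity would be e.g. Pa·s.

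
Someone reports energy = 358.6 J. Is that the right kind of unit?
Yes

energy has SI base units: kg * m^2 / s^2
J reduces to the same SI base units, so it is a valid unit for energy.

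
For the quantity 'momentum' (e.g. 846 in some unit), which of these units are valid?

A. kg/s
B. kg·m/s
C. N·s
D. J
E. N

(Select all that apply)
B, C

momentum has SI base units: kg * m / s

Checking each option against kg * m / s:
  A. kg/s: ✗ does not match
  B. kg·m/s: ✓ matches
  C. N·s: ✓ matches
  D. J: ✗ does not match
  E. N: ✗ does not match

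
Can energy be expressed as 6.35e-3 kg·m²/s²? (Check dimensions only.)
Yes

energy has SI base units: kg * m^2 / s^2
kg·m²/s² reduces to the same SI base units, so it is a valid unit for energy.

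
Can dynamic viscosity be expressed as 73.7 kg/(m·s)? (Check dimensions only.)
Yes

dynamic viscosity has SI base units: kg / (m * s)
kg/(m·s) reduces to the same SI base units, so it is a valid unit for dynamic viscosity.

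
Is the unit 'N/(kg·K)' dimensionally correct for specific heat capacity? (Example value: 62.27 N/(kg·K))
No

specific heat capacity has SI base units: m^2 / (s^2 * K)
N/(kg·K) does NOT reduce to m^2 / (s^2 * K); a valid unit for specific heat capacity would be e.g. J/(kg·K).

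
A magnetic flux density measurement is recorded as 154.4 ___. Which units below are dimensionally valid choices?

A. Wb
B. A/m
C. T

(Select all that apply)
C

magnetic flux density has SI base units: kg / (A * s^2)

Checking each option against kg / (A * s^2):
  A. Wb: ✗ does not match
  B. A/m: ✗ does not match
  C. T: ✓ matches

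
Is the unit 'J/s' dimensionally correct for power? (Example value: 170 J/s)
Yes

power has SI base units: kg * m^2 / s^3
J/s reduces to the same SI base units, so it is a valid unit for power.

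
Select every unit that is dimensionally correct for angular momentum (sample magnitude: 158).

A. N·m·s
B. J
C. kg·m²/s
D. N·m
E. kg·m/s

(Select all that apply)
A, C

angular momentum has SI base units: kg * m^2 / s

Checking each option against kg * m^2 / s:
  A. N·m·s: ✓ matches
  B. J: ✗ does not match
  C. kg·m²/s: ✓ matches
  D. N·m: ✗ does not match
  E. kg·m/s: ✗ does not match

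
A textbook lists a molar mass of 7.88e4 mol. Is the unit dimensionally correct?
No

molar mass has SI base units: kg / mol
mol does NOT reduce to kg / mol; a valid unit for molar mass would be e.g. kg/mol.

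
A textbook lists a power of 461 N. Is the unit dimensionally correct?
No

power has SI base units: kg * m^2 / s^3
N does NOT reduce to kg * m^2 / s^3; a valid unit for power would be e.g. W.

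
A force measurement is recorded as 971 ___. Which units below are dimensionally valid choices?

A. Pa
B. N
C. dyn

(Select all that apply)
B, C

force has SI base units: kg * m / s^2

Checking each option against kg * m / s^2:
  A. Pa: ✗ does not match
  B. N: ✓ matches
  C. dyn: ✓ matches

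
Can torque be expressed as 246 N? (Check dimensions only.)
No

torque has SI base units: kg * m^2 / s^2
N does NOT reduce to kg * m^2 / s^2; a valid unit for torque would be e.g. N·m.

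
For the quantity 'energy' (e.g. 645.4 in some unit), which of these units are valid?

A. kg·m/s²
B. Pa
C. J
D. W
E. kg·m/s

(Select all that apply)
C

energy has SI base units: kg * m^2 / s^2

Checking each option against kg * m^2 / s^2:
  A. kg·m/s²: ✗ does not match
  B. Pa: ✗ does not match
  C. J: ✓ matches
  D. W: ✗ does not match
  E. kg·m/s: ✗ does not match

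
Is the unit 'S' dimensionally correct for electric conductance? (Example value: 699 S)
Yes

electric conductance has SI base units: A^2 * s^3 / (kg * m^2)
S reduces to the same SI base units, so it is a valid unit for electric conductance.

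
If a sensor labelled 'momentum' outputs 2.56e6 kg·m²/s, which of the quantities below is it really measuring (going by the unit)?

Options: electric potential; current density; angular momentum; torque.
angular momentum

momentum should have units dimensionally equivalent to kg * m / s (e.g. kg·m/s).
The given unit 'kg·m²/s' reduces to kg * m^2 / s. Of the listed options, that is the dimensionality of angular momentum.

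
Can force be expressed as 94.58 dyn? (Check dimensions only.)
Yes

force has SI base units: kg * m / s^2
dyn reduces to the same SI base units, so it is a valid unit for force.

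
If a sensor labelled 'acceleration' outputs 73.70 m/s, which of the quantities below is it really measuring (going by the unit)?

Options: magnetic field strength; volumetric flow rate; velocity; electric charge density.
velocity

acceleration should have units dimensionally equivalent to m / s^2 (e.g. m/s²).
The given unit 'm/s' reduces to m / s. Of the listed options, that is the dimensionality of velocity.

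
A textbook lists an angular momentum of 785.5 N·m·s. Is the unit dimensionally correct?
Yes

angular momentum has SI base units: kg * m^2 / s
N·m·s reduces to the same SI base units, so it is a valid unit for angular momentum.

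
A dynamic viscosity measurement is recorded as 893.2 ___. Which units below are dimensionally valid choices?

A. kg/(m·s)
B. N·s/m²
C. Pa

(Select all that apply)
A, B

dynamic viscosity has SI base units: kg / (m * s)

Checking each option against kg / (m * s):
  A. kg/(m·s): ✓ matches
  B. N·s/m²: ✓ matches
  C. Pa: ✗ does not match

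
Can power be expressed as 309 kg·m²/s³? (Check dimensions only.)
Yes

power has SI base units: kg * m^2 / s^3
kg·m²/s³ reduces to the same SI base units, so it is a valid unit for power.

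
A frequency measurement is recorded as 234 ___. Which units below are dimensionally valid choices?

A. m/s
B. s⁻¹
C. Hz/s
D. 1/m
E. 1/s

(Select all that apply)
B, E

frequency has SI base units: 1 / s

Checking each option against 1 / s:
  A. m/s: ✗ does not match
  B. s⁻¹: ✓ matches
  C. Hz/s: ✗ does not match
  D. 1/m: ✗ does not match
  E. 1/s: ✓ matches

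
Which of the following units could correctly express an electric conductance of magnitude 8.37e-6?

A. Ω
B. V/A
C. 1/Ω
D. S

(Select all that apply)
C, D

electric conductance has SI base units: A^2 * s^3 / (kg * m^2)

Checking each option against A^2 * s^3 / (kg * m^2):
  A. Ω: ✗ does not match
  B. V/A: ✗ does not match
  C. 1/Ω: ✓ matches
  D. S: ✓ matches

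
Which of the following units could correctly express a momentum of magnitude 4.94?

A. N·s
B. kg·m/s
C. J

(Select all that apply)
A, B

momentum has SI base units: kg * m / s

Checking each option against kg * m / s:
  A. N·s: ✓ matches
  B. kg·m/s: ✓ matches
  C. J: ✗ does not match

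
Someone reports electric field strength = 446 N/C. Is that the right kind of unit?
Yes

electric field strength has SI base units: kg * m / (A * s^3)
N/C reduces to the same SI base units, so it is a valid unit for electric field strength.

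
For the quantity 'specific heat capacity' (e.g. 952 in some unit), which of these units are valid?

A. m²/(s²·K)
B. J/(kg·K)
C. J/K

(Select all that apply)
A, B

specific heat capacity has SI base units: m^2 / (s^2 * K)

Checking each option against m^2 / (s^2 * K):
  A. m²/(s²·K): ✓ matches
  B. J/(kg·K): ✓ matches
  C. J/K: ✗ does not match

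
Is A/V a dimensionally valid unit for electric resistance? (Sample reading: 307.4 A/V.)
No

electric resistance has SI base units: kg * m^2 / (A^2 * s^3)
A/V does NOT reduce to kg * m^2 / (A^2 * s^3); a valid unit for electric resistance would be e.g. Ω.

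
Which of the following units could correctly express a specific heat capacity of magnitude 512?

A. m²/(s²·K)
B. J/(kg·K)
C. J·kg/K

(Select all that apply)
A, B

specific heat capacity has SI base units: m^2 / (s^2 * K)

Checking each option against m^2 / (s^2 * K):
  A. m²/(s²·K): ✓ matches
  B. J/(kg·K): ✓ matches
  C. J·kg/K: ✗ does not match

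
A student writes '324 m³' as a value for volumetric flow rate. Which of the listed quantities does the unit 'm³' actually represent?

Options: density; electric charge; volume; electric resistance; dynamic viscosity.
volume

volumetric flow rate should have units dimensionally equivalent to m^3 / s (e.g. m³/s).
The given unit 'm³' reduces to m^3. Of the listed options, that is the dimensionality of volume.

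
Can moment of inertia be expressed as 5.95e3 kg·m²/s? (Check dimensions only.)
No

moment of inertia has SI base units: kg * m^2
kg·m²/s does NOT reduce to kg * m^2; a valid unit for moment of inertia would be e.g. kg·m².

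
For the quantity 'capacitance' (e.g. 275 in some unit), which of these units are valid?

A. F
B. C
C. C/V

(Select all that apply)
A, C

capacitance has SI base units: A^2 * s^4 / (kg * m^2)

Checking each option against A^2 * s^4 / (kg * m^2):
  A. F: ✓ matches
  B. C: ✗ does not match
  C. C/V: ✓ matches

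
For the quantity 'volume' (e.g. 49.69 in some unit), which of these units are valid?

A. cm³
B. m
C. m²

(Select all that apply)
A

volume has SI base units: m^3

Checking each option against m^3:
  A. cm³: ✓ matches
  B. m: ✗ does not match
  C. m²: ✗ does not match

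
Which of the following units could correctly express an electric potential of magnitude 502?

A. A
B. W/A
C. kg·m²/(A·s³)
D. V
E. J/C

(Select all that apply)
B, C, D, E

electric potential has SI base units: kg * m^2 / (A * s^3)

Checking each option against kg * m^2 / (A * s^3):
  A. A: ✗ does not match
  B. W/A: ✓ matches
  C. kg·m²/(A·s³): ✓ matches
  D. V: ✓ matches
  E. J/C: ✓ matches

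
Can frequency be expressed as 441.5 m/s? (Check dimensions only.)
No

frequency has SI base units: 1 / s
m/s does NOT reduce to 1 / s; a valid unit for frequency would be e.g. Hz.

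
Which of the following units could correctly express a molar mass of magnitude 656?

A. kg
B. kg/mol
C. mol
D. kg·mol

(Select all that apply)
B

molar mass has SI base units: kg / mol

Checking each option against kg / mol:
  A. kg: ✗ does not match
  B. kg/mol: ✓ matches
  C. mol: ✗ does not match
  D. kg·mol: ✗ does not match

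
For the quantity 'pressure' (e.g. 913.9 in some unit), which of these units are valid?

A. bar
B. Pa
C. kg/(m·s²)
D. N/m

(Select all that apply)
A, B, C

pressure has SI base units: kg / (m * s^2)

Checking each option against kg / (m * s^2):
  A. bar: ✓ matches
  B. Pa: ✓ matches
  C. kg/(m·s²): ✓ matches
  D. N/m: ✗ does not match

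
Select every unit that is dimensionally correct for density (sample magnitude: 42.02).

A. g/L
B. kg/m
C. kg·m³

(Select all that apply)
A

density has SI base units: kg / m^3

Checking each option against kg / m^3:
  A. g/L: ✓ matches
  B. kg/m: ✗ does not match
  C. kg·m³: ✗ does not match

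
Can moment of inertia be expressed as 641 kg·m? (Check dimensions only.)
No

moment of inertia has SI base units: kg * m^2
kg·m does NOT reduce to kg * m^2; a valid unit for moment of inertia would be e.g. kg·m².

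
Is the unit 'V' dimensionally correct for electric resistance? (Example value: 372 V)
No

electric resistance has SI base units: kg * m^2 / (A^2 * s^3)
V does NOT reduce to kg * m^2 / (A^2 * s^3); a valid unit for electric resistance would be e.g. Ω.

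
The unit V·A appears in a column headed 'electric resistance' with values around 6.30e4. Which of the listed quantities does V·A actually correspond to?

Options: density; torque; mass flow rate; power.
power

electric resistance should have units dimensionally equivalent to kg * m^2 / (A^2 * s^3) (e.g. Ω).
The given unit 'V·A' reduces to kg * m^2 / s^3. Of the listed options, that is the dimensionality of power.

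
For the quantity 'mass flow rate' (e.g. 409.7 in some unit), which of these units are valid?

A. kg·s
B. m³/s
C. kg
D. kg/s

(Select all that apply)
D

mass flow rate has SI base units: kg / s

Checking each option against kg / s:
  A. kg·s: ✗ does not match
  B. m³/s: ✗ does not match
  C. kg: ✗ does not match
  D. kg/s: ✓ matches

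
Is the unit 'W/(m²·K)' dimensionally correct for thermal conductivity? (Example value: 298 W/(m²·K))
No

thermal conductivity has SI base units: kg * m / (s^3 * K)
W/(m²·K) does NOT reduce to kg * m / (s^3 * K); a valid unit for thermal conductivity would be e.g. W/(m·K).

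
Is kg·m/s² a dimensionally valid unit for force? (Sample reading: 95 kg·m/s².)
Yes

force has SI base units: kg * m / s^2
kg·m/s² reduces to the same SI base units, so it is a valid unit for force.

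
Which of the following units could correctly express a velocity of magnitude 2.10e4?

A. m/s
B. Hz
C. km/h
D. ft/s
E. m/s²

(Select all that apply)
A, C, D

velocity has SI base units: m / s

Checking each option against m / s:
  A. m/s: ✓ matches
  B. Hz: ✗ does not match
  C. km/h: ✓ matches
  D. ft/s: ✓ matches
  E. m/s²: ✗ does not match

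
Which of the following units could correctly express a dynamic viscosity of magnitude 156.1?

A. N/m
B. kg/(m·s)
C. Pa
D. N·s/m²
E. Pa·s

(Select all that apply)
B, D, E

dynamic viscosity has SI base units: kg / (m * s)

Checking each option against kg / (m * s):
  A. N/m: ✗ does not match
  B. kg/(m·s): ✓ matches
  C. Pa: ✗ does not match
  D. N·s/m²: ✓ matches
  E. Pa·s: ✓ matches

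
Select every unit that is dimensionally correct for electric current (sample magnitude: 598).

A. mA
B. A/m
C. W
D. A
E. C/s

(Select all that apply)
A, D, E

electric current has SI base units: A

Checking each option against A:
  A. mA: ✓ matches
  B. A/m: ✗ does not match
  C. W: ✗ does not match
  D. A: ✓ matches
  E. C/s: ✓ matches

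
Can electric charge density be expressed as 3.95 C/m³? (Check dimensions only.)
Yes

electric charge density has SI base units: A * s / m^3
C/m³ reduces to the same SI base units, so it is a valid unit for electric charge density.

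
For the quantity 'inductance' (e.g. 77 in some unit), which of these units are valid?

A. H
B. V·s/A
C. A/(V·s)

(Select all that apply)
A, B

inductance has SI base units: kg * m^2 / (A^2 * s^2)

Checking each option against kg * m^2 / (A^2 * s^2):
  A. H: ✓ matches
  B. V·s/A: ✓ matches
  C. A/(V·s): ✗ does not match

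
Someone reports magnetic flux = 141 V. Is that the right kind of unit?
No

magnetic flux has SI base units: kg * m^2 / (A * s^2)
V does NOT reduce to kg * m^2 / (A * s^2); a valid unit for magnetic flux would be e.g. Wb.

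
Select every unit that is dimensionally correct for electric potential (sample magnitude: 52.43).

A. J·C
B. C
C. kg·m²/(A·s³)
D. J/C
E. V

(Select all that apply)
C, D, E

electric potential has SI base units: kg * m^2 / (A * s^3)

Checking each option against kg * m^2 / (A * s^3):
  A. J·C: ✗ does not match
  B. C: ✗ does not match
  C. kg·m²/(A·s³): ✓ matches
  D. J/C: ✓ matches
  E. V: ✓ matches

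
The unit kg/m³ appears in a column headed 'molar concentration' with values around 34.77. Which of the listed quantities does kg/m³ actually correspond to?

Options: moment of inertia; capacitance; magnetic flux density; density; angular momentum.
density

molar concentration should have units dimensionally equivalent to mol / m^3 (e.g. mol/m³).
The given unit 'kg/m³' reduces to kg / m^3. Of the listed options, that is the dimensionality of density.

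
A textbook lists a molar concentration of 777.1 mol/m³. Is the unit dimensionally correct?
Yes

molar concentration has SI base units: mol / m^3
mol/m³ reduces to the same SI base units, so it is a valid unit for molar concentration.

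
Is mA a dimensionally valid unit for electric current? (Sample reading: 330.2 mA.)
Yes

electric current has SI base units: A
mA reduces to the same SI base units, so it is a valid unit for electric current.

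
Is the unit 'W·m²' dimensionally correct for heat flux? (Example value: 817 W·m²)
No

heat flux has SI base units: kg / s^3
W·m² does NOT reduce to kg / s^3; a valid unit for heat flux would be e.g. W/m².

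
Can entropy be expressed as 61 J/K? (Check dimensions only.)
Yes

entropy has SI base units: kg * m^2 / (s^2 * K)
J/K reduces to the same SI base units, so it is a valid unit for entropy.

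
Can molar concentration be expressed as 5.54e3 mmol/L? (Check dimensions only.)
Yes

molar concentration has SI base units: mol / m^3
mmol/L reduces to the same SI base units, so it is a valid unit for molar concentration.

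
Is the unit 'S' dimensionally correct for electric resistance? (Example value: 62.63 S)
No

electric resistance has SI base units: kg * m^2 / (A^2 * s^3)
S does NOT reduce to kg * m^2 / (A^2 * s^3); a valid unit for electric resistance would be e.g. Ω.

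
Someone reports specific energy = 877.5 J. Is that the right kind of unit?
No

specific energy has SI base units: m^2 / s^2
J does NOT reduce to m^2 / s^2; a valid unit for specific energy would be e.g. J/kg.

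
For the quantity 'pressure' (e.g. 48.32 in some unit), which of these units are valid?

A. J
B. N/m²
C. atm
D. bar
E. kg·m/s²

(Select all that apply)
B, C, D

pressure has SI base units: kg / (m * s^2)

Checking each option against kg / (m * s^2):
  A. J: ✗ does not match
  B. N/m²: ✓ matches
  C. atm: ✓ matches
  D. bar: ✓ matches
  E. kg·m/s²: ✗ does not match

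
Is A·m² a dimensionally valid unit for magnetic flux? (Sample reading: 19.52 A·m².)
No

magnetic flux has SI base units: kg * m^2 / (A * s^2)
A·m² does NOT reduce to kg * m^2 / (A * s^2); a valid unit for magnetic flux would be e.g. Wb.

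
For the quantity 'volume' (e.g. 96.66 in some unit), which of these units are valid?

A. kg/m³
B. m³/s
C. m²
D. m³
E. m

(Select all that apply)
D

volume has SI base units: m^3

Checking each option against m^3:
  A. kg/m³: ✗ does not match
  B. m³/s: ✗ does not match
  C. m²: ✗ does not match
  D. m³: ✓ matches
  E. m: ✗ does not match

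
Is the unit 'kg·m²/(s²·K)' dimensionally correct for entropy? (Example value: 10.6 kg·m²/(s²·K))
Yes

entropy has SI base units: kg * m^2 / (s^2 * K)
kg·m²/(s²·K) reduces to the same SI base units, so it is a valid unit for entropy.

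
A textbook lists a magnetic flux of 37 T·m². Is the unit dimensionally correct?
Yes

magnetic flux has SI base units: kg * m^2 / (A * s^2)
T·m² reduces to the same SI base units, so it is a valid unit for magnetic flux.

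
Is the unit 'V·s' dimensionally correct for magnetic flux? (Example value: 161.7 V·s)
Yes

magnetic flux has SI base units: kg * m^2 / (A * s^2)
V·s reduces to the same SI base units, so it is a valid unit for magnetic flux.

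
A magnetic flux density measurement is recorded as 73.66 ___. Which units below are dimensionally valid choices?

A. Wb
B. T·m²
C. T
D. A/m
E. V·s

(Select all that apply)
C

magnetic flux density has SI base units: kg / (A * s^2)

Checking each option against kg / (A * s^2):
  A. Wb: ✗ does not match
  B. T·m²: ✗ does not match
  C. T: ✓ matches
  D. A/m: ✗ does not match
  E. V·s: ✗ does not match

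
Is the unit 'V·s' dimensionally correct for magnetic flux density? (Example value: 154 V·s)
No

magnetic flux density has SI base units: kg / (A * s^2)
V·s does NOT reduce to kg / (A * s^2); a valid unit for magnetic flux density would be e.g. T.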